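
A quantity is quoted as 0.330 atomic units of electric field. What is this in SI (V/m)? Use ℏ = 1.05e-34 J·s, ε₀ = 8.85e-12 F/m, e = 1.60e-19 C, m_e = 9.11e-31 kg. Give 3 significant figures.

1.72e11 V/m

One atomic unit of electric field: E_au = E_h/(e a₀) = m_e²e⁵/((4πε₀)³ℏ⁴) = 5.20e11 V/m.
0.330 × 5.20e11 V/m = 1.72e11 V/m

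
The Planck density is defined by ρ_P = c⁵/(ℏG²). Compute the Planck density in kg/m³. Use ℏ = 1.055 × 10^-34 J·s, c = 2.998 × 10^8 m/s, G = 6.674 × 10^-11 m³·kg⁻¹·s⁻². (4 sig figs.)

5.154 × 10^96 kg/m³

ρ_P = c⁵/(ℏG²)
  = 2.422 × 10^42 / 4.699 × 10^-55
  = 5.154 × 10^96 kg/m³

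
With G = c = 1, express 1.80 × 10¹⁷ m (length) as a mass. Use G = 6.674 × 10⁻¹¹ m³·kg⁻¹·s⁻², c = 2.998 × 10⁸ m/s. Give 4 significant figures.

Length → mass via c²/G.
1.80 × 10¹⁷ m × (c²/G) = 2.424 × 10⁴⁴ kg

2.424 × 10⁴⁴ kg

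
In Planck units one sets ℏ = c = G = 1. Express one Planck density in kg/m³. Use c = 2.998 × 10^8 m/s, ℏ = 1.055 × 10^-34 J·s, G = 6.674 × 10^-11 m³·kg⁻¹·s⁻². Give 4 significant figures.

5.154 × 10^96 kg/m³

ρ_P = c⁵/(ℏG²)
  = 2.422 × 10^42 / 4.699 × 10^-55
  = 5.154 × 10^96 kg/m³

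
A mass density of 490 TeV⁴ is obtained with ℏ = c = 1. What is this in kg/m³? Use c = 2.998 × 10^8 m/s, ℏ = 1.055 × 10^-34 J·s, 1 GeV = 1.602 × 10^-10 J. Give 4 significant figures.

Mass density is [E]/(c²[L]³) = [E]⁴/(ℏ³c⁵).
1 GeV⁴ → 1/(ℏ³c⁵) × (1 GeV in J)⁴ = 2.316 × 10^20 kg/m³.
Convert the energy scale: 490 TeV⁴ = 4.90 × 10^14 GeV⁴.
Result: 4.90 × 10^14 × 2.316 × 10^20 = 1.135 × 10^35 kg/m³.

1.135 × 10^35 kg/m³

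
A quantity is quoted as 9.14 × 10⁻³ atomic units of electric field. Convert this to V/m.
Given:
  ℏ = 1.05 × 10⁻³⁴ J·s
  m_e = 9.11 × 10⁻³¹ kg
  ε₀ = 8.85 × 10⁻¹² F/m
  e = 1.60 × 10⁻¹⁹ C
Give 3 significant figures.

4.76 × 10⁹ V/m

One atomic unit of electric field: E_au = E_h/(e a₀) = m_e²e⁵/((4πε₀)³ℏ⁴) = 5.20 × 10¹¹ V/m.
9.14 × 10⁻³ × 5.20 × 10¹¹ V/m = 4.76 × 10⁹ V/m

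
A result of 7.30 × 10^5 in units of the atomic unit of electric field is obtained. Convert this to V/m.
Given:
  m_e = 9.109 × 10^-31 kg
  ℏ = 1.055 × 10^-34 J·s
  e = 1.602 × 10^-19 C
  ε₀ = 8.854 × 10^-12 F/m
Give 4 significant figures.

3.746 × 10^17 V/m

One atomic unit of electric field: E_au = E_h/(e a₀) = m_e²e⁵/((4πε₀)³ℏ⁴) = 5.131 × 10^11 V/m.
7.30 × 10^5 × 5.131 × 10^11 V/m = 3.746 × 10^17 V/m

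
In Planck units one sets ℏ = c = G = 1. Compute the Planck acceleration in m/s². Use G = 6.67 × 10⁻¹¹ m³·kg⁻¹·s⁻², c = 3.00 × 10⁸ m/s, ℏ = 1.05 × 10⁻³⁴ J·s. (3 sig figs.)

a_P = √(c⁷/(ℏG))
  = √(3.12 × 10¹⁰³)
  = 5.59 × 10⁵¹ m/s²

5.59 × 10⁵¹ m/s²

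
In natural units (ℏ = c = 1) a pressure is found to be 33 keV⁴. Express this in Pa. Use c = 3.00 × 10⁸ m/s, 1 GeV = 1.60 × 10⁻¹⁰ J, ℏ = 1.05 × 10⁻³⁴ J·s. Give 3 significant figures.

6.92 × 10¹⁴ Pa

Pressure is [E]/[L]³ = [E]⁴/(ℏc)³.
1 GeV⁴ → 1/(ℏc)³ × (1 GeV in J)⁴ = 2.10 × 10³⁷ Pa.
Convert the energy scale: 33 keV⁴ = 3.30 × 10⁻²³ GeV⁴.
Result: 3.30 × 10⁻²³ × 2.10 × 10³⁷ = 6.92 × 10¹⁴ Pa.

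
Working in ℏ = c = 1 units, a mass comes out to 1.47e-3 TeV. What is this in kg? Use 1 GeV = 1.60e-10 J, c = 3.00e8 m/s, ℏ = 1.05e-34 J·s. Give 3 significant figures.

2.61e-27 kg

Mass is [E]/c²; divide by c².
1 GeV → 1/c² × (1 GeV in J) = 1.78e-27 kg.
Convert the energy scale: 1.47e-3 TeV = 1.47 GeV.
Result: 1.47 × 1.78e-27 = 2.61e-27 kg.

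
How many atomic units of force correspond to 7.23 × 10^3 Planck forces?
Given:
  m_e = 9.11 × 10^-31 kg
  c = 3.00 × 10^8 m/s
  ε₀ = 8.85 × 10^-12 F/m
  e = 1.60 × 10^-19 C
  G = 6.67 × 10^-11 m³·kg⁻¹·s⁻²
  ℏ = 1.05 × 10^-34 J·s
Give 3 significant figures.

1.05 × 10^55

Planck force: F_P = c⁴/G = 1.21 × 10^44 N
atomic unit of force: F_au = E_h/a₀ = m_e²e⁶/((4πε₀)³ℏ⁴) = 8.33 × 10^-8 N
7.23 × 10^3 × 1.21 × 10^44 / 8.33 × 10^-8 = 1.05 × 10^55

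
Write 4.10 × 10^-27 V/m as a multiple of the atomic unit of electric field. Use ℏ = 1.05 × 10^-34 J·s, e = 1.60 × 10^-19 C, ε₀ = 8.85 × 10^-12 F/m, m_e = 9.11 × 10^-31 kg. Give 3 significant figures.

atomic unit of electric field: E_au = E_h/(e a₀) = m_e²e⁵/((4πε₀)³ℏ⁴) = 5.20 × 10^11 V/m.
4.10 × 10^-27 / 5.20 × 10^11 = 7.88 × 10^-39

7.88 × 10^-39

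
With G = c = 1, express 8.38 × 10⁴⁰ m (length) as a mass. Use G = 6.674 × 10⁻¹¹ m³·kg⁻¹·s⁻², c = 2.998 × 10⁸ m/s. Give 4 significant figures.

Length → mass via c²/G.
8.38 × 10⁴⁰ m × (c²/G) = 1.129 × 10⁶⁸ kg

1.129 × 10⁶⁸ kg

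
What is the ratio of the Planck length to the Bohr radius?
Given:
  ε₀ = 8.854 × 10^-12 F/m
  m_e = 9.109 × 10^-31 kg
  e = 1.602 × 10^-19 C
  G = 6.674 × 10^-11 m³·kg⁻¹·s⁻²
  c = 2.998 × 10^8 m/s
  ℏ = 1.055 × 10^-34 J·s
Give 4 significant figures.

3.051 × 10^-25

Planck length: ℓ_P = √(ℏG/c³) = 1.616 × 10^-35 m
Bohr radius: a₀ = 4πε₀ℏ²/(m_e e²) = 5.297 × 10^-11 m
ratio = 1.616 × 10^-35 / 5.297 × 10^-11 = 3.051 × 10^-25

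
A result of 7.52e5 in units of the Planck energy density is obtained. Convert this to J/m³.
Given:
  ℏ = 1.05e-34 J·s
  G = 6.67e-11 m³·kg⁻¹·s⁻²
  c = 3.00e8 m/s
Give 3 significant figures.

3.52e119 J/m³

One Planck energy density: u_P = c⁷/(ℏG²) = 4.68e113 J/m³.
7.52e5 × 4.68e113 J/m³ = 3.52e119 J/m³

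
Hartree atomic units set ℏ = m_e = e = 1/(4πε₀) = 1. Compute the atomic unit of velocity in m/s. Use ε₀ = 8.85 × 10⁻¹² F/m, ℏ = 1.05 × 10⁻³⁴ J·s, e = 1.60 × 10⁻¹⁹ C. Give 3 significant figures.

2.19 × 10⁶ m/s

Dimensional analysis gives v_au = e²/(4πε₀ℏ).
  = 2.56 × 10⁻³⁸ / 1.17 × 10⁻⁴⁴
  = 2.19 × 10⁶ m/s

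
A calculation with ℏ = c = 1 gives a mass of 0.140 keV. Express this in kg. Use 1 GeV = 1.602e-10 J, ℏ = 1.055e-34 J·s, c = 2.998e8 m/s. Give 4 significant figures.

Mass is [E]/c²; divide by c².
1 GeV → 1/c² × (1 GeV in J) = 1.782e-27 kg.
Convert the energy scale: 0.140 keV = 1.40e-7 GeV.
Result: 1.40e-7 × 1.782e-27 = 2.495e-34 kg.

2.495e-34 kg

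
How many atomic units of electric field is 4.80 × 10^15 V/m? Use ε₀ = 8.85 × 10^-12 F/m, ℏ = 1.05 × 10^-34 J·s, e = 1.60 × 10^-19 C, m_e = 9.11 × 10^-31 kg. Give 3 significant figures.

9.22 × 10^3

atomic unit of electric field: E_au = E_h/(e a₀) = m_e²e⁵/((4πε₀)³ℏ⁴) = 5.20 × 10^11 V/m.
4.80 × 10^15 / 5.20 × 10^11 = 9.22 × 10^3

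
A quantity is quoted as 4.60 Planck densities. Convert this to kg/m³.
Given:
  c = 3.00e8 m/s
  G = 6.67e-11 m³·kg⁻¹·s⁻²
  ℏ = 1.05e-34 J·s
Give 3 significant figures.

One Planck density: ρ_P = c⁵/(ℏG²) = 5.20e96 kg/m³.
4.60 × 5.20e96 kg/m³ = 2.39e97 kg/m³

2.39e97 kg/m³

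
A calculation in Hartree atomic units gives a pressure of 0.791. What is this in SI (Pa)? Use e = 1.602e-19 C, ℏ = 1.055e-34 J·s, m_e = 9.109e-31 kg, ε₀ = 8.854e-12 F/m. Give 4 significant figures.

2.317e13 Pa

One atomic unit of pressure: P_au = E_h/a₀³ = m_e⁴e¹⁰/((4πε₀)⁵ℏ⁸) = 2.929e13 Pa.
0.791 × 2.929e13 Pa = 2.317e13 Pa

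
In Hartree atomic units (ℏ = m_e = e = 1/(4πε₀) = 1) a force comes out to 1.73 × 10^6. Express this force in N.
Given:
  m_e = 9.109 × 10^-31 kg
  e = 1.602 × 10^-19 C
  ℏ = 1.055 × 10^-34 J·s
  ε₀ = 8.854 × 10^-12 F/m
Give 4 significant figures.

One atomic unit of force: F_au = E_h/a₀ = m_e²e⁶/((4πε₀)³ℏ⁴) = 8.220 × 10^-8 N.
1.73 × 10^6 × 8.220 × 10^-8 N = 0.1422 N

0.1422 N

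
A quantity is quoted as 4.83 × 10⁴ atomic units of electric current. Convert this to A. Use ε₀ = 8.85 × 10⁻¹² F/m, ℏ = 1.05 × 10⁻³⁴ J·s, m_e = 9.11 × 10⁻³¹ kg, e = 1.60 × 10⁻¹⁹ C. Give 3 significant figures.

One atomic unit of electric current: I_au = e E_h/ℏ = m_e e⁵/((4πε₀)²ℏ³) = 6.67 × 10⁻³ A.
4.83 × 10⁴ × 6.67 × 10⁻³ A = 322 A

322 A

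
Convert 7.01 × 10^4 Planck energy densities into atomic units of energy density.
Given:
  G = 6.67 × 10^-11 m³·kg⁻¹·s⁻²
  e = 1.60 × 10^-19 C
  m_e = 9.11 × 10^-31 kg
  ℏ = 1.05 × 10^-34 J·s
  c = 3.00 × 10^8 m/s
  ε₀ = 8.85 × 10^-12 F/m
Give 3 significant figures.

Planck energy density: u_P = c⁷/(ℏG²) = 4.68 × 10^113 J/m³
atomic unit of energy density: u_au = E_h/a₀³ = m_e⁴e¹⁰/((4πε₀)⁵ℏ⁸) = 3.01 × 10^13 J/m³
7.01 × 10^4 × 4.68 × 10^113 / 3.01 × 10^13 = 1.09 × 10^105

1.09 × 10^105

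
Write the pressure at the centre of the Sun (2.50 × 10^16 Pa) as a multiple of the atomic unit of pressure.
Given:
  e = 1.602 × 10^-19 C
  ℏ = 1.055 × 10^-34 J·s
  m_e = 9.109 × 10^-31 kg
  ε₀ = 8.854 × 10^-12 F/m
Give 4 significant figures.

853.5

atomic unit of pressure: P_au = E_h/a₀³ = m_e⁴e¹⁰/((4πε₀)⁵ℏ⁸) = 2.929 × 10^13 Pa.
2.50 × 10^16 / 2.929 × 10^13 = 853.5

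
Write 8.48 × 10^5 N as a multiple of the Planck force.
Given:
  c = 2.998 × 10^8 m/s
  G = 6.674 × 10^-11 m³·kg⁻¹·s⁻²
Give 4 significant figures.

7.006 × 10^-39

Planck force: F_P = c⁴/G = 1.210 × 10^44 N.
8.48 × 10^5 / 1.210 × 10^44 = 7.006 × 10^-39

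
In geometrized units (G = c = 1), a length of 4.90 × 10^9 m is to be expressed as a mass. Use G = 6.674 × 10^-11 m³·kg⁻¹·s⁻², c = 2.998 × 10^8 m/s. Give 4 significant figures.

Length → mass via c²/G.
4.90 × 10^9 m × (c²/G) = 6.599 × 10^36 kg

6.599 × 10^36 kg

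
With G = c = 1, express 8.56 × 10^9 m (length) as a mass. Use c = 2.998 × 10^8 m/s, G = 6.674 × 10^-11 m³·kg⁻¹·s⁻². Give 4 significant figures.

1.153 × 10^37 kg

Length → mass via c²/G.
8.56 × 10^9 m × (c²/G) = 1.153 × 10^37 kg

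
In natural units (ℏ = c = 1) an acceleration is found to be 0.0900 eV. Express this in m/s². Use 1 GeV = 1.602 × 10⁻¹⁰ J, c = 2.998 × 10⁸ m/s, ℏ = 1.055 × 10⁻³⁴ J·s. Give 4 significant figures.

Acceleration is [L]/[T]² = c·[E]/ℏ.
1 GeV → c/ℏ × (1 GeV in J) = 4.552 × 10³² m/s².
Convert the energy scale: 0.0900 eV = 9.00 × 10⁻¹¹ GeV.
Result: 9.00 × 10⁻¹¹ × 4.552 × 10³² = 4.097 × 10²² m/s².

4.097 × 10²² m/s²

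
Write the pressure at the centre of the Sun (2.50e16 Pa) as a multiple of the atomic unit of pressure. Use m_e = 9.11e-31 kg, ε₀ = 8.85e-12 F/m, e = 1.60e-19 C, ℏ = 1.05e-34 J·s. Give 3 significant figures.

atomic unit of pressure: P_au = E_h/a₀³ = m_e⁴e¹⁰/((4πε₀)⁵ℏ⁸) = 3.01e13 Pa.
2.50e16 / 3.01e13 = 830

830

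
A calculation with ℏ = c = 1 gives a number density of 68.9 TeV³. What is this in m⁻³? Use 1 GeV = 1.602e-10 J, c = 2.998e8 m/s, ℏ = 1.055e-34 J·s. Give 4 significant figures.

8.953e57 m⁻³

Number density is [L]⁻³ = [E]³/(ℏc)³.
1 GeV³ → 1/(ℏc)³ × (1 GeV in J)³ = 1.299e47 m⁻³.
Convert the energy scale: 68.9 TeV³ = 6.89e10 GeV³.
Result: 6.89e10 × 1.299e47 = 8.953e57 m⁻³.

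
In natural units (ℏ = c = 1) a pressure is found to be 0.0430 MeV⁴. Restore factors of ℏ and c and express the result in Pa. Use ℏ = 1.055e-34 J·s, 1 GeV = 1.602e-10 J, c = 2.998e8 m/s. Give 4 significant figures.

8.951e23 Pa

Pressure is [E]/[L]³ = [E]⁴/(ℏc)³.
1 GeV⁴ → 1/(ℏc)³ × (1 GeV in J)⁴ = 2.082e37 Pa.
Convert the energy scale: 0.0430 MeV⁴ = 4.30e-14 GeV⁴.
Result: 4.30e-14 × 2.082e37 = 8.951e23 Pa.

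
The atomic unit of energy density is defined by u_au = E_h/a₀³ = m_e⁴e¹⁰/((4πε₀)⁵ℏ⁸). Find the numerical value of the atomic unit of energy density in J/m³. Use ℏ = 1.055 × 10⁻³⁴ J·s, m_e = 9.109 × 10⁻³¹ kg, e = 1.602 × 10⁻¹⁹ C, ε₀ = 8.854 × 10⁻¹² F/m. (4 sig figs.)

u_au = E_h/a₀³ = m_e⁴e¹⁰/((4πε₀)⁵ℏ⁸)
E_h = 4.354 × 10⁻¹⁸ J
a₀ = 5.297 × 10⁻¹¹ m
E_h/a₀³ = 2.929 × 10¹³ J/m³

2.929 × 10¹³ J/m³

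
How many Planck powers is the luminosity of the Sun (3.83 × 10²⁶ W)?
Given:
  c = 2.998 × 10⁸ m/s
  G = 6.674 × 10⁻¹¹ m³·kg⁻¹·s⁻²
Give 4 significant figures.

Planck power: P_P = c⁵/G = 3.629 × 10⁵² W.
3.83 × 10²⁶ / 3.629 × 10⁵² = 1.055 × 10⁻²⁶

1.055 × 10⁻²⁶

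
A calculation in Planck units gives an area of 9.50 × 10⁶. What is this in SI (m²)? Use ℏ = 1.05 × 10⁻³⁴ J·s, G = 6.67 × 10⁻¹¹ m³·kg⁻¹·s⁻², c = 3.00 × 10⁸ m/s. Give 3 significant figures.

2.46 × 10⁻⁶³ m²

One Planck area: A_P = ℏG/c³ = 2.59 × 10⁻⁷⁰ m².
9.50 × 10⁶ × 2.59 × 10⁻⁷⁰ m² = 2.46 × 10⁻⁶³ m²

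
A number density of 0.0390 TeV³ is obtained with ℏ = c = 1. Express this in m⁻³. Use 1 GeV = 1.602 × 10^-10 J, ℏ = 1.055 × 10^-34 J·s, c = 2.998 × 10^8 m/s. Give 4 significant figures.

5.068 × 10^54 m⁻³

Number density is [L]⁻³ = [E]³/(ℏc)³.
1 GeV³ → 1/(ℏc)³ × (1 GeV in J)³ = 1.299 × 10^47 m⁻³.
Convert the energy scale: 0.0390 TeV³ = 3.90 × 10^7 GeV³.
Result: 3.90 × 10^7 × 1.299 × 10^47 = 5.068 × 10^54 m⁻³.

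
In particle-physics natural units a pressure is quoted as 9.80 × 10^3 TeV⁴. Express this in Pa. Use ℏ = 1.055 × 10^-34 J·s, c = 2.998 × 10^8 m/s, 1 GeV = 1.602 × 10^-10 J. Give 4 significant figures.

2.040 × 10^53 Pa

Pressure is [E]/[L]³ = [E]⁴/(ℏc)³.
1 GeV⁴ → 1/(ℏc)³ × (1 GeV in J)⁴ = 2.082 × 10^37 Pa.
Convert the energy scale: 9.80 × 10^3 TeV⁴ = 9.80 × 10^15 GeV⁴.
Result: 9.80 × 10^15 × 2.082 × 10^37 = 2.040 × 10^53 Pa.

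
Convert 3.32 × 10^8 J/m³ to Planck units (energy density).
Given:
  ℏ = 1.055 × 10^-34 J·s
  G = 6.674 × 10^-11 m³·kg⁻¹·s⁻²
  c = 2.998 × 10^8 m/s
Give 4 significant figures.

Planck energy density: u_P = c⁷/(ℏG²) = 4.632 × 10^113 J/m³.
3.32 × 10^8 / 4.632 × 10^113 = 7.167 × 10^-106

7.167 × 10^-106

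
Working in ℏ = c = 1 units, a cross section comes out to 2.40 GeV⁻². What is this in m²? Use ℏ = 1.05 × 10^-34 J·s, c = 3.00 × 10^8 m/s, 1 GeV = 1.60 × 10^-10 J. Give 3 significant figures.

Area is [L]² = [E]⁻²·(ℏc)²; restore (ℏc)².
1 GeV⁻² → (ℏc)² × (1 GeV in J)⁻² = 3.88 × 10^-32 m².
Result: 2.40 × 3.88 × 10^-32 = 9.30 × 10^-32 m².

9.30 × 10^-32 m²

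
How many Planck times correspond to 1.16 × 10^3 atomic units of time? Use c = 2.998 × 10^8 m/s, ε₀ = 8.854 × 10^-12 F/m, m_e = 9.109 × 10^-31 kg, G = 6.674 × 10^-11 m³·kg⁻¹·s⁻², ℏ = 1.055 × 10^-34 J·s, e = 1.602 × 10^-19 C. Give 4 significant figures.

atomic unit of time: τ_au = (4πε₀)²ℏ³/(m_e e⁴) = 2.423 × 10^-17 s
Planck time: t_P = √(ℏG/c⁵) = 5.392 × 10^-44 s
1.16 × 10^3 × 2.423 × 10^-17 / 5.392 × 10^-44 = 5.213 × 10^29

5.213 × 10^29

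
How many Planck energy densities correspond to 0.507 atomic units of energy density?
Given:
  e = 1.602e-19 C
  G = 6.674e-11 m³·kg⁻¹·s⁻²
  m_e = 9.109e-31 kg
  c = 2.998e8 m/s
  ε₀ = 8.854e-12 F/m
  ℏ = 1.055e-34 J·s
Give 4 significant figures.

3.206e-101

atomic unit of energy density: u_au = E_h/a₀³ = m_e⁴e¹⁰/((4πε₀)⁵ℏ⁸) = 2.929e13 J/m³
Planck energy density: u_P = c⁷/(ℏG²) = 4.632e113 J/m³
0.507 × 2.929e13 / 4.632e113 = 3.206e-101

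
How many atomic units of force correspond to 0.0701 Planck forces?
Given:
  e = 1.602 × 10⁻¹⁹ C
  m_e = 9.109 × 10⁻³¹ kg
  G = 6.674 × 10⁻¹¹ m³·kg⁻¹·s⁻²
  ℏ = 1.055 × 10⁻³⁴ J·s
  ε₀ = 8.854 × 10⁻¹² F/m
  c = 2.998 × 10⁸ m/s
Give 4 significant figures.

Planck force: F_P = c⁴/G = 1.210 × 10⁴⁴ N
atomic unit of force: F_au = E_h/a₀ = m_e²e⁶/((4πε₀)³ℏ⁴) = 8.220 × 10⁻⁸ N
0.0701 × 1.210 × 10⁴⁴ / 8.220 × 10⁻⁸ = 1.032 × 10⁵⁰

1.032 × 10⁵⁰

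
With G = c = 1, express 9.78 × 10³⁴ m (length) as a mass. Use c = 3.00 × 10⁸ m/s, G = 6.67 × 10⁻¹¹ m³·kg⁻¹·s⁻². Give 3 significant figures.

Length → mass via c²/G.
9.78 × 10³⁴ m × (c²/G) = 1.32 × 10⁶² kg

1.32 × 10⁶² kg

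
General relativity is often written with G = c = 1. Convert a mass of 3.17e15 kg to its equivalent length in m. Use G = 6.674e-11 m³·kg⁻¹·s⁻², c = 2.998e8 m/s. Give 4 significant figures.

In G = c = 1 units mass has dimensions of length; the conversion factor is G/c².
3.17e15 kg × (G/c²) = 2.354e-12 m

2.354e-12 m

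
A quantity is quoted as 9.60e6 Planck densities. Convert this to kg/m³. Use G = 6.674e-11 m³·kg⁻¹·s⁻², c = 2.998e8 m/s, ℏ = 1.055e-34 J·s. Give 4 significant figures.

4.948e103 kg/m³

One Planck density: ρ_P = c⁵/(ℏG²) = 5.154e96 kg/m³.
9.60e6 × 5.154e96 kg/m³ = 4.948e103 kg/m³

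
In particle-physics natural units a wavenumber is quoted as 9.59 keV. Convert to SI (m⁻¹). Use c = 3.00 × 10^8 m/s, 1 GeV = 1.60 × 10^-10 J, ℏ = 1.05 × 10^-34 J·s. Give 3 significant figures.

Inverse length is [E]/(ℏc).
1 GeV → 1/(ℏc) × (1 GeV in J) = 5.08 × 10^15 m⁻¹.
Convert the energy scale: 9.59 keV = 9.59 × 10^-6 GeV.
Result: 9.59 × 10^-6 × 5.08 × 10^15 = 4.87 × 10^10 m⁻¹.

4.87 × 10^10 m⁻¹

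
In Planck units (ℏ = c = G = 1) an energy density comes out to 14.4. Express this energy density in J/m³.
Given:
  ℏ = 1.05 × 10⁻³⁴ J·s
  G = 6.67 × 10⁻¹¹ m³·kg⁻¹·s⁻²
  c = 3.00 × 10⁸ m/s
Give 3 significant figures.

One Planck energy density: u_P = c⁷/(ℏG²) = 4.68 × 10¹¹³ J/m³.
14.4 × 4.68 × 10¹¹³ J/m³ = 6.74 × 10¹¹⁴ J/m³

6.74 × 10¹¹⁴ J/m³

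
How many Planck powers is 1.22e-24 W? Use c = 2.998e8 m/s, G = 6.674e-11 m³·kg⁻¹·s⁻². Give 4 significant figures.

Planck power: P_P = c⁵/G = 3.629e52 W.
1.22e-24 / 3.629e52 = 3.362e-77

3.362e-77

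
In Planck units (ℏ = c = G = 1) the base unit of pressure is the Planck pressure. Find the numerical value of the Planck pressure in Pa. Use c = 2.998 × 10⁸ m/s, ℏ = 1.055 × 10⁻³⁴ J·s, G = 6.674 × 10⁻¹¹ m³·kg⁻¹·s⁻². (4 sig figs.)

4.632 × 10¹¹³ Pa

p_P = c⁷/(ℏG²)
  = 2.177 × 10⁵⁹ / 4.699 × 10⁻⁵⁵
  = 4.632 × 10¹¹³ Pa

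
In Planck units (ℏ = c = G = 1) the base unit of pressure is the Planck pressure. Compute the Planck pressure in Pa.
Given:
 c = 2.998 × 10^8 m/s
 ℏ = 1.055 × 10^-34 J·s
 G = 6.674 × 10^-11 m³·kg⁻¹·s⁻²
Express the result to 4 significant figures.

p_P = c⁷/(ℏG²)
  = 2.177 × 10^59 / 4.699 × 10^-55
  = 4.632 × 10^113 Pa

4.632 × 10^113 Pa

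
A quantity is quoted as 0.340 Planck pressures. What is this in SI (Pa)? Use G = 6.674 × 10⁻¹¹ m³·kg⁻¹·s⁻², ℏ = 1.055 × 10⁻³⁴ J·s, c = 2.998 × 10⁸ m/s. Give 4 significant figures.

1.575 × 10¹¹³ Pa

One Planck pressure: p_P = c⁷/(ℏG²) = 4.632 × 10¹¹³ Pa.
0.340 × 4.632 × 10¹¹³ Pa = 1.575 × 10¹¹³ Pa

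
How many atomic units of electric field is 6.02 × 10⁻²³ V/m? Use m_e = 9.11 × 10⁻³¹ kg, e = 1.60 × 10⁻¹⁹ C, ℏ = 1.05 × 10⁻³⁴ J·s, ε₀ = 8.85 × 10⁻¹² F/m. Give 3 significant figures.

atomic unit of electric field: E_au = E_h/(e a₀) = m_e²e⁵/((4πε₀)³ℏ⁴) = 5.20 × 10¹¹ V/m.
6.02 × 10⁻²³ / 5.20 × 10¹¹ = 1.16 × 10⁻³⁴

1.16 × 10⁻³⁴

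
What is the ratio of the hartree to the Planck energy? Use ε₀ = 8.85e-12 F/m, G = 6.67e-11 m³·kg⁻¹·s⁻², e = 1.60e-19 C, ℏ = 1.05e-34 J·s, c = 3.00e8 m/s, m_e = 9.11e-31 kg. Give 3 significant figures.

2.24e-27

hartree: E_h = m_e e⁴/(4πε₀ℏ)² = 4.38e-18 J
Planck energy: E_P = √(ℏc⁵/G) = 1.96e9 J
ratio = 4.38e-18 / 1.96e9 = 2.24e-27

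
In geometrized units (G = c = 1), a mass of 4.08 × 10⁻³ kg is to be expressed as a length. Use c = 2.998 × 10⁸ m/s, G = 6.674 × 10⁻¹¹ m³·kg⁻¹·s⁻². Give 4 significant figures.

In G = c = 1 units mass has dimensions of length; the conversion factor is G/c².
4.08 × 10⁻³ kg × (G/c²) = 3.030 × 10⁻³⁰ m

3.030 × 10⁻³⁰ m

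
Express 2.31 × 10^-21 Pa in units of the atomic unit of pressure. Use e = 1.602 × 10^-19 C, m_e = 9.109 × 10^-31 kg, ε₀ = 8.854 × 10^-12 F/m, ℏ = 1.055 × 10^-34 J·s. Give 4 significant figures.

7.886 × 10^-35

atomic unit of pressure: P_au = E_h/a₀³ = m_e⁴e¹⁰/((4πε₀)⁵ℏ⁸) = 2.929 × 10^13 Pa.
2.31 × 10^-21 / 2.929 × 10^13 = 7.886 × 10^-35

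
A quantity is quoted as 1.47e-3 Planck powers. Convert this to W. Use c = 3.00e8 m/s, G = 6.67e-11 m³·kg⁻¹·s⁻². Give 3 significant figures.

5.36e49 W

One Planck power: P_P = c⁵/G = 3.64e52 W.
1.47e-3 × 3.64e52 W = 5.36e49 W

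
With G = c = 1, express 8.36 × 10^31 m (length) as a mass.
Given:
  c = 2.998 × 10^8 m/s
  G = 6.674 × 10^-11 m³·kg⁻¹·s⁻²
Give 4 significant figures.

1.126 × 10^59 kg

Length → mass via c²/G.
8.36 × 10^31 m × (c²/G) = 1.126 × 10^59 kg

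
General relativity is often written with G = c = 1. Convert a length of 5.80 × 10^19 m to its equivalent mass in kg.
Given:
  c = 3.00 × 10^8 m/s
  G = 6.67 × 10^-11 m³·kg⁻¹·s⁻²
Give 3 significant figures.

7.83 × 10^46 kg

Length → mass via c²/G.
5.80 × 10^19 m × (c²/G) = 7.83 × 10^46 kg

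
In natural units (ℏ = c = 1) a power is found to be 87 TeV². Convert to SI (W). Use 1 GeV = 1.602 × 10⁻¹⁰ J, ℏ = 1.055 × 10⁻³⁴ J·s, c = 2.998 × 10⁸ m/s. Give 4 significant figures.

2.116 × 10²² W

Power is [E]/[T] = [E]²/ℏ.
1 GeV² → 1/ℏ × (1 GeV in J)² = 2.433 × 10¹⁴ W.
Convert the energy scale: 87 TeV² = 8.70 × 10⁷ GeV².
Result: 8.70 × 10⁷ × 2.433 × 10¹⁴ = 2.116 × 10²² W.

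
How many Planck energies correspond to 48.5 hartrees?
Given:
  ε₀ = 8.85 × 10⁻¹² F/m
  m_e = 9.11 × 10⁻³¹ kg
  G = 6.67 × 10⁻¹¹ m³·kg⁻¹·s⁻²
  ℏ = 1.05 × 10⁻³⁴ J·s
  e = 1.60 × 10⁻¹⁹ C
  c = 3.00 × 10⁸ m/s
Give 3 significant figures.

hartree: E_h = m_e e⁴/(4πε₀ℏ)² = 4.38 × 10⁻¹⁸ J
Planck energy: E_P = √(ℏc⁵/G) = 1.96 × 10⁹ J
48.5 × 4.38 × 10⁻¹⁸ / 1.96 × 10⁹ = 1.09 × 10⁻²⁵

1.09 × 10⁻²⁵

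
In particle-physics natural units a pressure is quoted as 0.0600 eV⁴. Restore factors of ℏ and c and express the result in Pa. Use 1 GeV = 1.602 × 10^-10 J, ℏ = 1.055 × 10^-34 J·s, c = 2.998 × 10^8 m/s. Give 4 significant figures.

Pressure is [E]/[L]³ = [E]⁴/(ℏc)³.
1 GeV⁴ → 1/(ℏc)³ × (1 GeV in J)⁴ = 2.082 × 10^37 Pa.
Convert the energy scale: 0.0600 eV⁴ = 6.00 × 10^-38 GeV⁴.
Result: 6.00 × 10^-38 × 2.082 × 10^37 = 1.249 Pa.

1.249 Pa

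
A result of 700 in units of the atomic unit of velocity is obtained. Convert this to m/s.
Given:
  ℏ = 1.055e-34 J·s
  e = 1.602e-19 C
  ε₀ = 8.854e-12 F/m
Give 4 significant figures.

One atomic unit of velocity: v_au = e²/(4πε₀ℏ) = 2.186e6 m/s.
700 × 2.186e6 m/s = 1.530e9 m/s

1.530e9 m/s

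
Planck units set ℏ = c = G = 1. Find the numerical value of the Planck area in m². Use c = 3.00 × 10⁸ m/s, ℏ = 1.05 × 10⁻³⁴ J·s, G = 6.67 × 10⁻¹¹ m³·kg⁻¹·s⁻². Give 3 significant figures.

2.59 × 10⁻⁷⁰ m²

Dimensional analysis gives A_P = ℏG/c³.
  = 7.00 × 10⁻⁴⁵ / 2.70 × 10²⁵
  = 2.59 × 10⁻⁷⁰ m²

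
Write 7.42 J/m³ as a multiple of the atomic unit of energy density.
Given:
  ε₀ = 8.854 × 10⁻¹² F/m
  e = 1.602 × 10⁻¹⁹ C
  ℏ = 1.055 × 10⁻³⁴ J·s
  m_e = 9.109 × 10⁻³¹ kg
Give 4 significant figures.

atomic unit of energy density: u_au = E_h/a₀³ = m_e⁴e¹⁰/((4πε₀)⁵ℏ⁸) = 2.929 × 10¹³ J/m³.
7.42 / 2.929 × 10¹³ = 2.533 × 10⁻¹³

2.533 × 10⁻¹³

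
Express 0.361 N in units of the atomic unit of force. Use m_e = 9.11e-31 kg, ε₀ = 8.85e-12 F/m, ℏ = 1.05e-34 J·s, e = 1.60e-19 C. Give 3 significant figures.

4.33e6

atomic unit of force: F_au = E_h/a₀ = m_e²e⁶/((4πε₀)³ℏ⁴) = 8.33e-8 N.
0.361 / 8.33e-8 = 4.33e6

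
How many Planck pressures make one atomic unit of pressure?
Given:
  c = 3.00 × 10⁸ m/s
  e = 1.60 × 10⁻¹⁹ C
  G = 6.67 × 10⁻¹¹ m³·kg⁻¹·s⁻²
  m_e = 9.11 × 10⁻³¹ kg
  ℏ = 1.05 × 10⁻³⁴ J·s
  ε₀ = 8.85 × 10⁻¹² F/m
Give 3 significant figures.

atomic unit of pressure: P_au = E_h/a₀³ = m_e⁴e¹⁰/((4πε₀)⁵ℏ⁸) = 3.01 × 10¹³ Pa
Planck pressure: p_P = c⁷/(ℏG²) = 4.68 × 10¹¹³ Pa
ratio = 3.01 × 10¹³ / 4.68 × 10¹¹³ = 6.44 × 10⁻¹⁰¹

6.44 × 10⁻¹⁰¹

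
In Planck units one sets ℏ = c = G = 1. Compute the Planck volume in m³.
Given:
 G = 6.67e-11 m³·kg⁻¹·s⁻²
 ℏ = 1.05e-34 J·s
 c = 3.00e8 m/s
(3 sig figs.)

4.18e-105 m³

V_P = (ℏG/c³)^(3/2)
  = √(1.75e-209)
  = 4.18e-105 m³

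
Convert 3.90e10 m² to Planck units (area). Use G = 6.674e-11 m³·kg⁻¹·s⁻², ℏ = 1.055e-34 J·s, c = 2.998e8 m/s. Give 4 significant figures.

Planck area: A_P = ℏG/c³ = 2.613e-70 m².
3.90e10 / 2.613e-70 = 1.493e80

1.493e80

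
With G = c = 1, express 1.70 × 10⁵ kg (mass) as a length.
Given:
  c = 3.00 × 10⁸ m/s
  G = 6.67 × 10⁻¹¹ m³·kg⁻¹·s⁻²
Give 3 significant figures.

1.26 × 10⁻²² m

In G = c = 1 units mass has dimensions of length; the conversion factor is G/c².
1.70 × 10⁵ kg × (G/c²) = 1.26 × 10⁻²² m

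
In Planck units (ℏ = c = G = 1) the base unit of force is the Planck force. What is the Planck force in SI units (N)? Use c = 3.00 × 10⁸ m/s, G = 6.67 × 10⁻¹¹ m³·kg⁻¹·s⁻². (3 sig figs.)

F_P = c⁴/G
  = 8.10 × 10³³ / 6.67 × 10⁻¹¹
  = 1.21 × 10⁴⁴ N

1.21 × 10⁴⁴ N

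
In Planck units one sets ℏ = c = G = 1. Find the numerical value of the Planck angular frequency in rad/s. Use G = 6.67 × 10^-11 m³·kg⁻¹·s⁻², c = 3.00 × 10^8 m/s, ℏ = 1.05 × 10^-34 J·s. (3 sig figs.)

ω_P = √(c⁵/(ℏG))
  = √(3.47 × 10^86)
  = 1.86 × 10^43 rad/s

1.86 × 10^43 rad/s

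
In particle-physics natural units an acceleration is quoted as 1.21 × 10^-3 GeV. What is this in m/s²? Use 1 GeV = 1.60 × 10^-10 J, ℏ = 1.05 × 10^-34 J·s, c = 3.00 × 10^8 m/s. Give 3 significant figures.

5.53 × 10^29 m/s²

Acceleration is [L]/[T]² = c·[E]/ℏ.
1 GeV → c/ℏ × (1 GeV in J) = 4.57 × 10^32 m/s².
Result: 1.21 × 10^-3 × 4.57 × 10^32 = 5.53 × 10^29 m/s².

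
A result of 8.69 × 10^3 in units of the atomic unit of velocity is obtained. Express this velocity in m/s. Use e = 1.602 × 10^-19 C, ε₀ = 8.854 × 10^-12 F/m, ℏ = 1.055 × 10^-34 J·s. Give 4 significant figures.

1.900 × 10^10 m/s

One atomic unit of velocity: v_au = e²/(4πε₀ℏ) = 2.186 × 10^6 m/s.
8.69 × 10^3 × 2.186 × 10^6 m/s = 1.900 × 10^10 m/s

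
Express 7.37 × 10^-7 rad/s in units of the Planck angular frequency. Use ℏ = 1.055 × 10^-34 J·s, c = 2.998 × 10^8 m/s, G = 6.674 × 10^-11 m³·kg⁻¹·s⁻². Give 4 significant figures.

3.974 × 10^-50

Planck angular frequency: ω_P = √(c⁵/(ℏG)) = 1.855 × 10^43 rad/s.
7.37 × 10^-7 / 1.855 × 10^43 = 3.974 × 10^-50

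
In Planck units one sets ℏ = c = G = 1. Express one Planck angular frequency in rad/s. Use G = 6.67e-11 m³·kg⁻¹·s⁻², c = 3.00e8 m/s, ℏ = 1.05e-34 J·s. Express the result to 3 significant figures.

1.86e43 rad/s

ω_P = √(c⁵/(ℏG))
  = √(3.47e86)
  = 1.86e43 rad/s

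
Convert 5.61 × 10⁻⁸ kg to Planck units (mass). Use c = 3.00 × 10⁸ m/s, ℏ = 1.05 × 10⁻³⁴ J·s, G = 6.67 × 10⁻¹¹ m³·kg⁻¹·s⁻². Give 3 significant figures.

Planck mass: m_P = √(ℏc/G) = 2.17 × 10⁻⁸ kg.
5.61 × 10⁻⁸ / 2.17 × 10⁻⁸ = 2.58

2.58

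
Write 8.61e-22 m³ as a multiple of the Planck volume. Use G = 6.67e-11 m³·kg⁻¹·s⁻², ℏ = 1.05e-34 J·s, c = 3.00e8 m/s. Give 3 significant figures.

2.06e83

Planck volume: V_P = (ℏG/c³)^(3/2) = 4.18e-105 m³.
8.61e-22 / 4.18e-105 = 2.06e83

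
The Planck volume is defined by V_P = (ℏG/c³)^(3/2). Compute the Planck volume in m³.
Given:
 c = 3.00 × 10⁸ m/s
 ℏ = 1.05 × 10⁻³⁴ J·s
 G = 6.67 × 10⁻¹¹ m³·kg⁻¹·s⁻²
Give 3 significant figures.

4.18 × 10⁻¹⁰⁵ m³

V_P = (ℏG/c³)^(3/2)
  = √(1.75 × 10⁻²⁰⁹)
  = 4.18 × 10⁻¹⁰⁵ m³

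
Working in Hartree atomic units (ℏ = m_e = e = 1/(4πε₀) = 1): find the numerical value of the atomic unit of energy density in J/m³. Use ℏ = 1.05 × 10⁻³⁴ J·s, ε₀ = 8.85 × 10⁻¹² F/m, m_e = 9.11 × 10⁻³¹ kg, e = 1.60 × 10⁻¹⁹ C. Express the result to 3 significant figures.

The unique combination of the constants set to 1 with dimensions of energy density is u_au = E_h/a₀³ = m_e⁴e¹⁰/((4πε₀)⁵ℏ⁸).
E_h = 4.38 × 10⁻¹⁸ J
a₀ = 5.26 × 10⁻¹¹ m
E_h/a₀³ = 3.01 × 10¹³ J/m³

3.01 × 10¹³ J/m³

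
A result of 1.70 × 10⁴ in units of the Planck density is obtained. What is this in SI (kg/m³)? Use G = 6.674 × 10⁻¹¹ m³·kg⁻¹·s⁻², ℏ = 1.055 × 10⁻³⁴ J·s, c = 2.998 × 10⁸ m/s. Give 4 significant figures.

8.762 × 10¹⁰⁰ kg/m³

One Planck density: ρ_P = c⁵/(ℏG²) = 5.154 × 10⁹⁶ kg/m³.
1.70 × 10⁴ × 5.154 × 10⁹⁶ kg/m³ = 8.762 × 10¹⁰⁰ kg/m³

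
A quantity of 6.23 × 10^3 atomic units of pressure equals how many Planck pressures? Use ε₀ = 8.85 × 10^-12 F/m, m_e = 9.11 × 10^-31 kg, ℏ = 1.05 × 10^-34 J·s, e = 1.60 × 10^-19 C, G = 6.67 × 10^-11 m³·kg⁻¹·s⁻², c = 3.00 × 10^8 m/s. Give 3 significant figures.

atomic unit of pressure: P_au = E_h/a₀³ = m_e⁴e¹⁰/((4πε₀)⁵ℏ⁸) = 3.01 × 10^13 Pa
Planck pressure: p_P = c⁷/(ℏG²) = 4.68 × 10^113 Pa
6.23 × 10^3 × 3.01 × 10^13 / 4.68 × 10^113 = 4.01 × 10^-97

4.01 × 10^-97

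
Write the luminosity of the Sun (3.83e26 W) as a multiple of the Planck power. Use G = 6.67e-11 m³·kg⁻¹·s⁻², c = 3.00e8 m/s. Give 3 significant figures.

Planck power: P_P = c⁵/G = 3.64e52 W.
3.83e26 / 3.64e52 = 1.05e-26

1.05e-26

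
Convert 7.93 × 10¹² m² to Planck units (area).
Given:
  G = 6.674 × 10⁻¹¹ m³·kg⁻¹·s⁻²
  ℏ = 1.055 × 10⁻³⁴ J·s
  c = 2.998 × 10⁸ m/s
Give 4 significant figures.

Planck area: A_P = ℏG/c³ = 2.613 × 10⁻⁷⁰ m².
7.93 × 10¹² / 2.613 × 10⁻⁷⁰ = 3.035 × 10⁸²

3.035 × 10⁸²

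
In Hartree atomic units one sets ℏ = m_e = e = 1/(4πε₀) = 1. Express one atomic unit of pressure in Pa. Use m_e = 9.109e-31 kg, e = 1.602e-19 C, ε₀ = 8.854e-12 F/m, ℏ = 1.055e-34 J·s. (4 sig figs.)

2.929e13 Pa

P_au = E_h/a₀³ = m_e⁴e¹⁰/((4πε₀)⁵ℏ⁸)
E_h = 4.354e-18 J
a₀ = 5.297e-11 m
E_h/a₀³ = 2.929e13 Pa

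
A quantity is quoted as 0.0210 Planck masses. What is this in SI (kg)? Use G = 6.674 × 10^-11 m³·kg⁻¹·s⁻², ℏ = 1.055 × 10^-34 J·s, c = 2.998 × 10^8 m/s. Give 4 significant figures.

One Planck mass: m_P = √(ℏc/G) = 2.177 × 10^-8 kg.
0.0210 × 2.177 × 10^-8 kg = 4.572 × 10^-10 kg

4.572 × 10^-10 kg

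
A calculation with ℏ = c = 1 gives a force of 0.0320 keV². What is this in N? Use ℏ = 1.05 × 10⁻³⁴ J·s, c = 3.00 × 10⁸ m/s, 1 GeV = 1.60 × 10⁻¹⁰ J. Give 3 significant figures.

2.60 × 10⁻⁸ N

Force is [E]/[L] = [E]²/(ℏc); restore (ℏc)⁻¹.
1 GeV² → 1/(ℏc) × (1 GeV in J)² = 8.13 × 10⁵ N.
Convert the energy scale: 0.0320 keV² = 3.20 × 10⁻¹⁴ GeV².
Result: 3.20 × 10⁻¹⁴ × 8.13 × 10⁵ = 2.60 × 10⁻⁸ N.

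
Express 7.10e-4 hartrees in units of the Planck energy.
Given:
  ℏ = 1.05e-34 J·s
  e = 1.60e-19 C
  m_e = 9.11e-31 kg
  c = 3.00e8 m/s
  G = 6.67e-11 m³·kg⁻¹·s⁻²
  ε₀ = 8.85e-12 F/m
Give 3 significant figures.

hartree: E_h = m_e e⁴/(4πε₀ℏ)² = 4.38e-18 J
Planck energy: E_P = √(ℏc⁵/G) = 1.96e9 J
7.10e-4 × 4.38e-18 / 1.96e9 = 1.59e-30

1.59e-30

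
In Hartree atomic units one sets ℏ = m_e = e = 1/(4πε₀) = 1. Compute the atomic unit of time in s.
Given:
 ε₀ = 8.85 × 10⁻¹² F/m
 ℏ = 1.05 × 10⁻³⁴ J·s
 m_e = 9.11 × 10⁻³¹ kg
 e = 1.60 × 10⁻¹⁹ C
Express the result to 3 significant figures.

τ_au = (4πε₀)²ℏ³/(m_e e⁴)
E_h = 4.38 × 10⁻¹⁸ J
ℏ/E_h = 2.40 × 10⁻¹⁷ s

2.40 × 10⁻¹⁷ s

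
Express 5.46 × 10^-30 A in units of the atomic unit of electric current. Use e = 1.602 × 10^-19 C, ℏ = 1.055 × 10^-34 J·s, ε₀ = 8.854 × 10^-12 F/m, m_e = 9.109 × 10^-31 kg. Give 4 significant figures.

8.258 × 10^-28

atomic unit of electric current: I_au = e E_h/ℏ = m_e e⁵/((4πε₀)²ℏ³) = 6.612 × 10^-3 A.
5.46 × 10^-30 / 6.612 × 10^-3 = 8.258 × 10^-28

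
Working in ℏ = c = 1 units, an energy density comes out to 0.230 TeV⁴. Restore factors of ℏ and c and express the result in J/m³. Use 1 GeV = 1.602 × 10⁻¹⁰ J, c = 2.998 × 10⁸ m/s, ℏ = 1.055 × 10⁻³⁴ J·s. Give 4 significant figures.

[E]/[L]³ = [E]⁴/(ℏc)³; restore (ℏc)⁻³.
1 GeV⁴ → 1/(ℏc)³ × (1 GeV in J)⁴ = 2.082 × 10³⁷ J/m³.
Convert the energy scale: 0.230 TeV⁴ = 2.30 × 10¹¹ GeV⁴.
Result: 2.30 × 10¹¹ × 2.082 × 10³⁷ = 4.788 × 10⁴⁸ J/m³.

4.788 × 10⁴⁸ J/m³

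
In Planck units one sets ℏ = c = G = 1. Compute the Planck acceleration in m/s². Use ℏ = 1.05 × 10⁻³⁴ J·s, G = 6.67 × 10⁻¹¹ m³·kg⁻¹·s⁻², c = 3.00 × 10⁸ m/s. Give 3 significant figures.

a_P = √(c⁷/(ℏG))
  = √(3.12 × 10¹⁰³)
  = 5.59 × 10⁵¹ m/s²

5.59 × 10⁵¹ m/s²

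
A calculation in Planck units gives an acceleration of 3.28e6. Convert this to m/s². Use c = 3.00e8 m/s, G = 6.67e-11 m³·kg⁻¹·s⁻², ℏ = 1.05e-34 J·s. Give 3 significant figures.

One Planck acceleration: a_P = √(c⁷/(ℏG)) = 5.59e51 m/s².
3.28e6 × 5.59e51 m/s² = 1.83e58 m/s²

1.83e58 m/s²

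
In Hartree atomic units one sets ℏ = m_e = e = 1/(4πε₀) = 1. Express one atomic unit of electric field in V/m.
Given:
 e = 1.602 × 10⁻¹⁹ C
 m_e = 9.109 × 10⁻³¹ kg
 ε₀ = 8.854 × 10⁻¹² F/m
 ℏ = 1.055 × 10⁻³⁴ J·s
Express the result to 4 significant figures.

E_au = E_h/(e a₀) = m_e²e⁵/((4πε₀)³ℏ⁴)
E_h = 4.354 × 10⁻¹⁸ J
a₀ = 5.297 × 10⁻¹¹ m
E_h/(e·a₀) = 5.131 × 10¹¹ V/m

5.131 × 10¹¹ V/m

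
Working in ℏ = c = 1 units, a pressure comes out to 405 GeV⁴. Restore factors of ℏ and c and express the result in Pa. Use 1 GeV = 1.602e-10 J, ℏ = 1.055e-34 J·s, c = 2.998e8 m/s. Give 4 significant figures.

8.430e39 Pa

Pressure is [E]/[L]³ = [E]⁴/(ℏc)³.
1 GeV⁴ → 1/(ℏc)³ × (1 GeV in J)⁴ = 2.082e37 Pa.
Result: 405 × 2.082e37 = 8.430e39 Pa.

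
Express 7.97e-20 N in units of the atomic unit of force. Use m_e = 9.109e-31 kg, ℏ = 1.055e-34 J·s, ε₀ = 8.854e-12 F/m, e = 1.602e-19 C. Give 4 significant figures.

9.696e-13

atomic unit of force: F_au = E_h/a₀ = m_e²e⁶/((4πε₀)³ℏ⁴) = 8.220e-8 N.
7.97e-20 / 8.220e-8 = 9.696e-13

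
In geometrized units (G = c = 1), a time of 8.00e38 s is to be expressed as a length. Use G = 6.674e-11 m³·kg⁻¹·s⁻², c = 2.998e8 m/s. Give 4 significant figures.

2.398e47 m

Time → length via c.
8.00e38 s × (c) = 2.398e47 m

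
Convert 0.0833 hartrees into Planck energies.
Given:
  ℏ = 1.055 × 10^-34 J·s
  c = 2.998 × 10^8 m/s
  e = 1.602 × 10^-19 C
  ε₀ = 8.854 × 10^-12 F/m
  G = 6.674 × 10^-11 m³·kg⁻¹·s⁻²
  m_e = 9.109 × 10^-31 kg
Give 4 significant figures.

1.854 × 10^-28

hartree: E_h = m_e e⁴/(4πε₀ℏ)² = 4.354 × 10^-18 J
Planck energy: E_P = √(ℏc⁵/G) = 1.957 × 10^9 J
0.0833 × 4.354 × 10^-18 / 1.957 × 10^9 = 1.854 × 10^-28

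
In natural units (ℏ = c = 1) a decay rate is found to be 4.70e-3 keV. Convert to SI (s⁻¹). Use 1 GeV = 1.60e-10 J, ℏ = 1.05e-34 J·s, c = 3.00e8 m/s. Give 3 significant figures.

7.16e15 s⁻¹

A rate is [E]/ℏ; divide by ℏ.
1 GeV → 1/ℏ × (1 GeV in J) = 1.52e24 s⁻¹.
Convert the energy scale: 4.70e-3 keV = 4.70e-9 GeV.
Result: 4.70e-9 × 1.52e24 = 7.16e15 s⁻¹.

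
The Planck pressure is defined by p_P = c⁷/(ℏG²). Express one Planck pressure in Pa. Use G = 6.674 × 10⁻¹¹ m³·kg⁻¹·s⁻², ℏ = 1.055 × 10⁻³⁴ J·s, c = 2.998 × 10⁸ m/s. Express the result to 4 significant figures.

p_P = c⁷/(ℏG²)
  = 2.177 × 10⁵⁹ / 4.699 × 10⁻⁵⁵
  = 4.632 × 10¹¹³ Pa

4.632 × 10¹¹³ Pa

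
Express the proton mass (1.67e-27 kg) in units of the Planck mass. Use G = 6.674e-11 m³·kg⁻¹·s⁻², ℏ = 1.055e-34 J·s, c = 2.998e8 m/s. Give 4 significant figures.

Planck mass: m_P = √(ℏc/G) = 2.177e-8 kg.
1.67e-27 / 2.177e-8 = 7.671e-20

7.671e-20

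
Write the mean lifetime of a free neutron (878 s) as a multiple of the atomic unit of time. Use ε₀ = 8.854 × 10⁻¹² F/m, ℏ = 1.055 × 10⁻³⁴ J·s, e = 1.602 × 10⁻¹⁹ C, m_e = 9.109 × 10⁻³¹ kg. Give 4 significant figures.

atomic unit of time: τ_au = (4πε₀)²ℏ³/(m_e e⁴) = 2.423 × 10⁻¹⁷ s.
878 / 2.423 × 10⁻¹⁷ = 3.624 × 10¹⁹

3.624 × 10¹⁹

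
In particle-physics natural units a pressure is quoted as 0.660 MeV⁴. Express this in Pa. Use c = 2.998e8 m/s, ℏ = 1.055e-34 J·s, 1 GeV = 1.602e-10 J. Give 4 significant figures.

1.374e25 Pa

Pressure is [E]/[L]³ = [E]⁴/(ℏc)³.
1 GeV⁴ → 1/(ℏc)³ × (1 GeV in J)⁴ = 2.082e37 Pa.
Convert the energy scale: 0.660 MeV⁴ = 6.60e-13 GeV⁴.
Result: 6.60e-13 × 2.082e37 = 1.374e25 Pa.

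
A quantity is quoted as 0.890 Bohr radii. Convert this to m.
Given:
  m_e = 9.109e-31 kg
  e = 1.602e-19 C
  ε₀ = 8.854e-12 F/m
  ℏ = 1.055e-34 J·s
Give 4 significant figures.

One Bohr radius: a₀ = 4πε₀ℏ²/(m_e e²) = 5.297e-11 m.
0.890 × 5.297e-11 m = 4.715e-11 m

4.715e-11 m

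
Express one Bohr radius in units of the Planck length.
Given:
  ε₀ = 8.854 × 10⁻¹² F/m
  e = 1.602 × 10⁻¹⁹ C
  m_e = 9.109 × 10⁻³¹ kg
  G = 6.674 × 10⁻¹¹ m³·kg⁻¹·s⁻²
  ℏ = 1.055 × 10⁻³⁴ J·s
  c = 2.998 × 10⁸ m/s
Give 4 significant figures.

Bohr radius: a₀ = 4πε₀ℏ²/(m_e e²) = 5.297 × 10⁻¹¹ m
Planck length: ℓ_P = √(ℏG/c³) = 1.616 × 10⁻³⁵ m
ratio = 5.297 × 10⁻¹¹ / 1.616 × 10⁻³⁵ = 3.277 × 10²⁴

3.277 × 10²⁴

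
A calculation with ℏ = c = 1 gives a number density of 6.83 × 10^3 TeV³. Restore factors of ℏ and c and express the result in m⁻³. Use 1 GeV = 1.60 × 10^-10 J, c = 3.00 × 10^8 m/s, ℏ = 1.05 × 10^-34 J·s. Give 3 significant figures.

8.95 × 10^59 m⁻³

Number density is [L]⁻³ = [E]³/(ℏc)³.
1 GeV³ → 1/(ℏc)³ × (1 GeV in J)³ = 1.31 × 10^47 m⁻³.
Convert the energy scale: 6.83 × 10^3 TeV³ = 6.83 × 10^12 GeV³.
Result: 6.83 × 10^12 × 1.31 × 10^47 = 8.95 × 10^59 m⁻³.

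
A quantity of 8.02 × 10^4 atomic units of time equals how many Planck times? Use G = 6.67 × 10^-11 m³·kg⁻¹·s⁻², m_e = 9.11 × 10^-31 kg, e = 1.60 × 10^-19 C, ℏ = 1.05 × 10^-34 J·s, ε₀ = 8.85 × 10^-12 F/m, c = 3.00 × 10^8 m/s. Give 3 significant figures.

atomic unit of time: τ_au = (4πε₀)²ℏ³/(m_e e⁴) = 2.40 × 10^-17 s
Planck time: t_P = √(ℏG/c⁵) = 5.37 × 10^-44 s
8.02 × 10^4 × 2.40 × 10^-17 / 5.37 × 10^-44 = 3.58 × 10^31

3.58 × 10^31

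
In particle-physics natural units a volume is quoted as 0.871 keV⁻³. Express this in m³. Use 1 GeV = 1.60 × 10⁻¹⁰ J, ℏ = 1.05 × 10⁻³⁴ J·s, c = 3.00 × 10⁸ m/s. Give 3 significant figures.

Volume is [L]³ = [E]⁻³·(ℏc)³.
1 GeV⁻³ → (ℏc)³ × (1 GeV in J)⁻³ = 7.63 × 10⁻⁴⁸ m³.
Convert the energy scale: 0.871 keV⁻³ = 8.71 × 10¹⁷ GeV⁻³.
Result: 8.71 × 10¹⁷ × 7.63 × 10⁻⁴⁸ = 6.65 × 10⁻³⁰ m³.

6.65 × 10⁻³⁰ m³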